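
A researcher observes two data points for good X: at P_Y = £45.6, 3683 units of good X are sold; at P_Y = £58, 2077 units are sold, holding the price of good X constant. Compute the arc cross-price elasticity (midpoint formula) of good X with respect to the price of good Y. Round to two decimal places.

ΔQ_X = 2077 − 3683 = -1606; ΔP_Y = 58 − 45.6 = 12.4.
Midpoints: Q̄_X = 2880.0, P̄_Y = 51.80.
ε = (ΔQ_X/Q̄_X)/(ΔP_Y/P̄_Y) = (-1606/2880.0)/(12.4/51.80) ≈ -2.33.

-2.33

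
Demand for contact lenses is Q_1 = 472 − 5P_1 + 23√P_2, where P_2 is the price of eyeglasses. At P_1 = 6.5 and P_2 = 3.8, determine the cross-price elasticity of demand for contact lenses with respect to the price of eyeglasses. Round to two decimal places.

At P_1 = 6.5 and P_2 = 3.8: Q_1 = 484.335.
∂Q_1/∂P_2 = 23/(2√P_2) = 23/(2√3.8) = 5.8994.
ε = (∂Q_1/∂P_2)(P_2/Q_1) = 5.8994 × (3.8/484.335) ≈ 0.05.

0.05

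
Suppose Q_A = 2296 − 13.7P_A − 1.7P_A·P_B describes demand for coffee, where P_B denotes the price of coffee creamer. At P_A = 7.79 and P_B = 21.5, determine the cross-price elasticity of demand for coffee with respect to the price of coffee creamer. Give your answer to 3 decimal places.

At P_A = 7.79 and P_B = 21.5: Q_A = 1904.553.
∂Q_A/∂P_B = -1.7P_A = -1.7(7.79) = -13.2430.
ε = (∂Q_A/∂P_B)(P_B/Q_A) = -13.2430 × (21.5/1904.553) ≈ -0.149.
ε < 0: complements.

-0.149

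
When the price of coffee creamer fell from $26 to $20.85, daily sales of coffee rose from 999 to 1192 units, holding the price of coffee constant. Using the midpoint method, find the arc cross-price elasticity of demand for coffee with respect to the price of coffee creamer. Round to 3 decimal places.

-0.801

ΔQ_A = 1192 − 999 = 193; ΔP_B = 20.85 − 26 = -5.15.
Midpoints: Q̄_A = 1095.5, P̄_B = 23.43.
ε = (ΔQ_A/Q̄_A)/(ΔP_B/P̄_B) = (193/1095.5)/(-5.15/23.43) ≈ -0.801.
ε < 0: coffee and coffee creamer are complements.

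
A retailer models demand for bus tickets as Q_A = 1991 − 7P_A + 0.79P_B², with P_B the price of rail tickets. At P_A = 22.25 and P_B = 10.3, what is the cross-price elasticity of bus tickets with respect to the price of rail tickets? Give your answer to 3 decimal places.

At P_A = 22.25 and P_B = 10.3: Q_A = 1919.061.
∂Q_A/∂P_B = 1.58P_B = 1.58(10.3) = 16.2740.
ε = (∂Q_A/∂P_B)(P_B/Q_A) = 16.2740 × (10.3/1919.061) ≈ 0.087.
ε > 0: substitutes.

0.087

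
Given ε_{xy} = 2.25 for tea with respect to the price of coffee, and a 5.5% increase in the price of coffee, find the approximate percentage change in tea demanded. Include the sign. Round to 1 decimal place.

12.4%

%ΔQ ≈ ε × %ΔP of coffee = 2.25 × (5.5%) = 12.4%.
Demand for tea rises by about 12.4%.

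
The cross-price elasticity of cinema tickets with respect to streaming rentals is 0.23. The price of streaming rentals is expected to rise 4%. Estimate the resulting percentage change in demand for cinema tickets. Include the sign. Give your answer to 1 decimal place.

0.9%

%ΔQ ≈ ε × %ΔP of streaming rentals = 0.23 × (4%) = 0.9%.
Demand for cinema tickets rises by about 0.9%.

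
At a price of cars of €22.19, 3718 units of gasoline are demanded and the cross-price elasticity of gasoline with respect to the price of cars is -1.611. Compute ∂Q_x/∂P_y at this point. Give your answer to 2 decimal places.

ε = (∂Q_x/∂P_y)·(P_y/Q_x) ⇒ ∂Q_x/∂P_y = ε·Q_x/P_y = -1.611 × 3718/22.19 ≈ -269.93.

-269.93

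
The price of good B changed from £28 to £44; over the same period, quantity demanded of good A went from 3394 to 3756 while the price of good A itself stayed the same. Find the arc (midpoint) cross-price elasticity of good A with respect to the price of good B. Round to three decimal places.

ΔQ_A = 3756 − 3394 = 362; ΔP_B = 44 − 28 = 16.
Midpoints: Q̄_A = 3575.0, P̄_B = 36.00.
ε = (ΔQ_A/Q̄_A)/(ΔP_B/P̄_B) = (362/3575.0)/(16/36.00) ≈ 0.228.

0.228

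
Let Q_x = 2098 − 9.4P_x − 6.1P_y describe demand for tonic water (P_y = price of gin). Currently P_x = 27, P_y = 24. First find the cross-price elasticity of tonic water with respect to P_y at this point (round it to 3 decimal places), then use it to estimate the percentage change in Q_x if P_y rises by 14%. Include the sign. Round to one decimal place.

At P_x = 27, P_y = 24: Q_x = 1697.8.
∂Q_x/∂P_y = -6.1.
ε = (∂Q_x/∂P_y)(P_y/Q_x) = -6.1000 × 24/1697.8 ≈ -0.086.
%ΔQ_x ≈ ε × %ΔP_y = -0.086 × (14%) = -1.2%.

-1.2%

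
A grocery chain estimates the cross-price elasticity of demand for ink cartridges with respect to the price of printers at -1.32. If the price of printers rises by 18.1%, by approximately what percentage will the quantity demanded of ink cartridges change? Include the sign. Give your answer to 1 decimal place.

%ΔQ ≈ ε × %ΔP of printers = -1.32 × (18.1%) = -23.9%.
Demand for ink cartridges falls by about 23.9%.

-23.9%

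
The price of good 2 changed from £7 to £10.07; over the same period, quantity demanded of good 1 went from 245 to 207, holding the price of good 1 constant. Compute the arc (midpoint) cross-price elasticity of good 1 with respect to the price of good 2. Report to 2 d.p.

ΔQ_1 = 207 − 245 = -38; ΔP_2 = 10.07 − 7 = 3.07.
Midpoints: Q̄_1 = 226.0, P̄_2 = 8.54.
ε = (ΔQ_1/Q̄_1)/(ΔP_2/P̄_2) = (-38/226.0)/(3.07/8.54) ≈ -0.47.

-0.47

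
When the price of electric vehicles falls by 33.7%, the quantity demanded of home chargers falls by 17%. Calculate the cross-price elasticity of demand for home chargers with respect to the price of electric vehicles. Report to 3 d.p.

ε = (%ΔQ of home chargers) / (%ΔP of electric vehicles) = (-17%) / (-33.7%) ≈ 0.504.
Positive cross-price elasticity: substitutes.

0.504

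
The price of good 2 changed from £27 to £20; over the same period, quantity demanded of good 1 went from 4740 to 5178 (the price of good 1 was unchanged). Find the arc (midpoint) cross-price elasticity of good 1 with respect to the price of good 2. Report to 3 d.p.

-0.297

ΔQ_1 = 5178 − 4740 = 438; ΔP_2 = 20 − 27 = -7.
Midpoints: Q̄_1 = 4959.0, P̄_2 = 23.50.
ε = (ΔQ_1/Q̄_1)/(ΔP_2/P̄_2) = (438/4959.0)/(-7/23.50) ≈ -0.297.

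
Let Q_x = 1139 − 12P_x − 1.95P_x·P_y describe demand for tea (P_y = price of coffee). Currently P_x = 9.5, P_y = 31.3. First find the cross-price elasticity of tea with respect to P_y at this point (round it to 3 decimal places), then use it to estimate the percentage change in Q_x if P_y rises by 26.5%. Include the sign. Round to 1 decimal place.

At P_x = 9.5, P_y = 31.3: Q_x = 445.168.
∂Q_x/∂P_y = -1.95P_x = -18.5250.
ε = (∂Q_x/∂P_y)(P_y/Q_x) = -18.5250 × 31.3/445.168 ≈ -1.303.
%ΔQ_x ≈ ε × %ΔP_y = -1.303 × (26.5%) = -34.5%.

-34.5%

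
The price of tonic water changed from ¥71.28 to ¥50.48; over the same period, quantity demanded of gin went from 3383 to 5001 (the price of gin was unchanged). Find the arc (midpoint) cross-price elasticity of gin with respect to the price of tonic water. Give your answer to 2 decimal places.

ΔQ_A = 5001 − 3383 = 1618; ΔP_B = 50.48 − 71.28 = -20.8.
Midpoints: Q̄_A = 4192.0, P̄_B = 60.88.
ε = (ΔQ_A/Q̄_A)/(ΔP_B/P̄_B) = (1618/4192.0)/(-20.8/60.88) ≈ -1.13.
ε < 0: gin and tonic water are complements.

-1.13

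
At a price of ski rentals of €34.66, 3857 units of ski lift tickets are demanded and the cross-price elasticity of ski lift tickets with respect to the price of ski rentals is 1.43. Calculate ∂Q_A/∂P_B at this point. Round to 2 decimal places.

ε = (∂Q_A/∂P_B)·(P_B/Q_A) ⇒ ∂Q_A/∂P_B = ε·Q_A/P_B = 1.43 × 3857/34.66 ≈ 159.13.

159.13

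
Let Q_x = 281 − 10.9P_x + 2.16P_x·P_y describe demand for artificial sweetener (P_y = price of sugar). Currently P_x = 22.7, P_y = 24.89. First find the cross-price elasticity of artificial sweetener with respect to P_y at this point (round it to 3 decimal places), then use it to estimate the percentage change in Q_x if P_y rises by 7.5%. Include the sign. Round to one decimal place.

7.3%

At P_x = 22.7, P_y = 24.89: Q_x = 1253.976.
∂Q_x/∂P_y = 2.16P_x = 49.0320.
ε = (∂Q_x/∂P_y)(P_y/Q_x) = 49.0320 × 24.89/1253.976 ≈ 0.973.
%ΔQ_x ≈ ε × %ΔP_y = 0.973 × (7.5%) = 7.3%.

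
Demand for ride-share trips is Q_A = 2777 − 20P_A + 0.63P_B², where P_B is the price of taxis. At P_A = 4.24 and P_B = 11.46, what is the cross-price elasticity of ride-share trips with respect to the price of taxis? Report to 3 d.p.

At P_A = 4.24 and P_B = 11.46: Q_A = 2774.939.
∂Q_A/∂P_B = 1.26P_B = 1.26(11.46) = 14.4396.
ε = (∂Q_A/∂P_B)(P_B/Q_A) = 14.4396 × (11.46/2774.939) ≈ 0.060.
ε > 0: substitutes.

0.060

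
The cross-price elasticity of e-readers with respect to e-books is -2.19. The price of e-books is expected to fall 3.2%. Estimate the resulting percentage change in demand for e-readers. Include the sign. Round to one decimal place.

7.0%

%ΔQ ≈ ε × %ΔP of e-books = -2.19 × (-3.2%) = 7.0%.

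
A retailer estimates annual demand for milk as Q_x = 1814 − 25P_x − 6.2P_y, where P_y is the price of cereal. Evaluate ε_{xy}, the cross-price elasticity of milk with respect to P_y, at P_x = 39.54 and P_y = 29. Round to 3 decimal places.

At P_x = 39.54 and P_y = 29: Q_x = 645.7.
∂Q_x/∂P_y = -6.2.
ε = (∂Q_x/∂P_y)(P_y/Q_x) = -6.2 × (29/645.7) ≈ -0.278.

-0.278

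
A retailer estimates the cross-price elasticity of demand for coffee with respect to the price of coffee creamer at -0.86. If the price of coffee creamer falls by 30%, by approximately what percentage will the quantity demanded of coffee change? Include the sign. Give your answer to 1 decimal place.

%ΔQ ≈ ε × %ΔP of coffee creamer = -0.86 × (-30%) = 25.8%.

25.8%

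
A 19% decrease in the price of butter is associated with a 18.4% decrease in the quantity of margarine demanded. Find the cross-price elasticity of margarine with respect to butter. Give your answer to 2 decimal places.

0.97

ε = (%ΔQ of margarine) / (%ΔP of butter) = (-18.4%) / (-19%) ≈ 0.97.
Positive cross-price elasticity: substitutes.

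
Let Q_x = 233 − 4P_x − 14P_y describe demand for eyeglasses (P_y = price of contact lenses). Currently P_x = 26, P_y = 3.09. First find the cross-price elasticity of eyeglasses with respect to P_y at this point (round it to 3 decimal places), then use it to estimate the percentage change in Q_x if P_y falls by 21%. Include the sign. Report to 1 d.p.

10.6%

At P_x = 26, P_y = 3.09: Q_x = 85.74.
∂Q_x/∂P_y = -14.
ε = (∂Q_x/∂P_y)(P_y/Q_x) = -14.0000 × 3.09/85.74 ≈ -0.505.
%ΔQ_x ≈ ε × %ΔP_y = -0.505 × (-21%) = 10.6%.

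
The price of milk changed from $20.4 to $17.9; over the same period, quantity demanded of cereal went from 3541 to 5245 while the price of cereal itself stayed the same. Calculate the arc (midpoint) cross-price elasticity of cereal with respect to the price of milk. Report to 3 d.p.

-2.971

ΔQ_A = 5245 − 3541 = 1704; ΔP_B = 17.9 − 20.4 = -2.5.
Midpoints: Q̄_A = 4393.0, P̄_B = 19.15.
ε = (ΔQ_A/Q̄_A)/(ΔP_B/P̄_B) = (1704/4393.0)/(-2.5/19.15) ≈ -2.971.
ε < 0: cereal and milk are complements.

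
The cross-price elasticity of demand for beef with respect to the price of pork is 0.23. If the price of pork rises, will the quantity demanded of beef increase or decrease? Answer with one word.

increase

ε > 0 and the price of pork rises, so the quantity of beef moves in the same direction: it increases.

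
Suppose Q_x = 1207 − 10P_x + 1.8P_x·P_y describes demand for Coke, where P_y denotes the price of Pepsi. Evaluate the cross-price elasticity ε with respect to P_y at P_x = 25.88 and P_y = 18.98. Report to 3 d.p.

0.483

At P_x = 25.88 and P_y = 18.98: Q_x = 1832.364.
∂Q_x/∂P_y = 1.8P_x = 1.8(25.88) = 46.5840.
ε = (∂Q_x/∂P_y)(P_y/Q_x) = 46.5840 × (18.98/1832.364) ≈ 0.483.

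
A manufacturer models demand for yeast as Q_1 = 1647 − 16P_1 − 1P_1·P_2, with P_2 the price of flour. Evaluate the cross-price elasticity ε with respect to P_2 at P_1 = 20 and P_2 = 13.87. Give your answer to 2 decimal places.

-0.26

At P_1 = 20 and P_2 = 13.87: Q_1 = 1049.6.
∂Q_1/∂P_2 = -1P_1 = -1(20) = -20.0000.
ε = (∂Q_1/∂P_2)(P_2/Q_1) = -20.0000 × (13.87/1049.6) ≈ -0.26.
ε < 0: complements.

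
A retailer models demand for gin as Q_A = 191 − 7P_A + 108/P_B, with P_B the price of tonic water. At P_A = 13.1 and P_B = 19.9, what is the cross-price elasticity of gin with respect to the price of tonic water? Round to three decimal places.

At P_A = 13.1 and P_B = 19.9: Q_A = 104.727.
∂Q_A/∂P_B = −108/P_B² = -0.2727.
ε = (∂Q_A/∂P_B)(P_B/Q_A) = -0.2727 × (19.9/104.727) ≈ -0.052.
ε < 0: complements.

-0.052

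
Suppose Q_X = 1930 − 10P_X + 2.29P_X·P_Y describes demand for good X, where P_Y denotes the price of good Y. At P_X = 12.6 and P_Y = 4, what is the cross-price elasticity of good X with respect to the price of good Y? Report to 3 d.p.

0.060

At P_X = 12.6 and P_Y = 4: Q_X = 1919.416.
∂Q_X/∂P_Y = 2.29P_X = 2.29(12.6) = 28.8540.
ε = (∂Q_X/∂P_Y)(P_Y/Q_X) = 28.8540 × (4/1919.416) ≈ 0.060.
ε > 0: substitutes.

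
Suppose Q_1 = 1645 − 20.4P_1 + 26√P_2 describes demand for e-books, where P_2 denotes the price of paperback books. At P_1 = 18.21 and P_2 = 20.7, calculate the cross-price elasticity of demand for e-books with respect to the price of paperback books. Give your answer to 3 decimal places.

At P_1 = 18.21 and P_2 = 20.7: Q_1 = 1391.809.
∂Q_1/∂P_2 = 26/(2√P_2) = 26/(2√20.7) = 2.8573.
ε = (∂Q_1/∂P_2)(P_2/Q_1) = 2.8573 × (20.7/1391.809) ≈ 0.042.

0.042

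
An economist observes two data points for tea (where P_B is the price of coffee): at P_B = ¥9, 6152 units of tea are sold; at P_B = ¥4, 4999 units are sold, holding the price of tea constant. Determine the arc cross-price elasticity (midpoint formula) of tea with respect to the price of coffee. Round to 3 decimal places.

0.269

ΔQ_A = 4999 − 6152 = -1153; ΔP_B = 4 − 9 = -5.
Midpoints: Q̄_A = 5575.5, P̄_B = 6.50.
ε = (ΔQ_A/Q̄_A)/(ΔP_B/P̄_B) = (-1153/5575.5)/(-5/6.50) ≈ 0.269.
ε > 0: tea and coffee are substitutes.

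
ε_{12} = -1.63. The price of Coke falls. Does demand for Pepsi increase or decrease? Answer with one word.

increase

ε < 0 and the price of Coke falls, so the quantity of Pepsi moves in the opposite direction: it increases.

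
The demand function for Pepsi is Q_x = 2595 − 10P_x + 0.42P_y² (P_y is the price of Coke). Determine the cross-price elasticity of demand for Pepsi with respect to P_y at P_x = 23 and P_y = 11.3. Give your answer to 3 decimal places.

0.044

At P_x = 23 and P_y = 11.3: Q_x = 2418.630.
∂Q_x/∂P_y = 0.84P_y = 0.84(11.3) = 9.4920.
ε = (∂Q_x/∂P_y)(P_y/Q_x) = 9.4920 × (11.3/2418.630) ≈ 0.044.
ε > 0: substitutes.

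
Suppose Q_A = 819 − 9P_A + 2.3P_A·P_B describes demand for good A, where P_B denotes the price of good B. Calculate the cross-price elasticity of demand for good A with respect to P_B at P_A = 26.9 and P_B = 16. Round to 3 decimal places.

0.632

At P_A = 26.9 and P_B = 16: Q_A = 1566.82.
∂Q_A/∂P_B = 2.3P_A = 2.3(26.9) = 61.8700.
ε = (∂Q_A/∂P_B)(P_B/Q_A) = 61.8700 × (16/1566.82) ≈ 0.632.
ε > 0: substitutes.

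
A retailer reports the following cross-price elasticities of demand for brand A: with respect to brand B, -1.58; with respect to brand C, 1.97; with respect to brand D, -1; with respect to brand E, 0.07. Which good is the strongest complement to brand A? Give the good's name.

Complements have ε < 0. The most negative value is -1.58 (brand B).

brand B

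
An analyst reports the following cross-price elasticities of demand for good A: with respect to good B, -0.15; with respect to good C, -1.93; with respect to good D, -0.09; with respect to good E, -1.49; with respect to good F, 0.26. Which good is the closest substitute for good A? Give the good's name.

Substitutes have ε > 0. Among the positive values, 0.26 (good F) is largest.

good F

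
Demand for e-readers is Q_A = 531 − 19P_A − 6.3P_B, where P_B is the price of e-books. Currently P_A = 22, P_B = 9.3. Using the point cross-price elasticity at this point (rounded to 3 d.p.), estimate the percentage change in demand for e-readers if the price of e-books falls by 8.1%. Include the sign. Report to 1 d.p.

8.7%

At P_A = 22, P_B = 9.3: Q_A = 54.41.
∂Q_A/∂P_B = -6.3.
ε = (∂Q_A/∂P_B)(P_B/Q_A) = -6.3000 × 9.3/54.41 ≈ -1.077.
%ΔQ_A ≈ ε × %ΔP_B = -1.077 × (-8.1%) = 8.7%.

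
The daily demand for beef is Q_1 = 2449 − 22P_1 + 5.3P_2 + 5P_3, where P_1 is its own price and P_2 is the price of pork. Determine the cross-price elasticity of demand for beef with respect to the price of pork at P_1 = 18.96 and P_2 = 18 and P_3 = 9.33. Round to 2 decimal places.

At P_1 = 18.96 and P_2 = 18 and P_3 = 9.33: Q_1 = 2173.93.
∂Q_1/∂P_2 = 5.3.
ε = (∂Q_1/∂P_2)(P_2/Q_1) = 5.3 × (18/2173.93) ≈ 0.04.

0.04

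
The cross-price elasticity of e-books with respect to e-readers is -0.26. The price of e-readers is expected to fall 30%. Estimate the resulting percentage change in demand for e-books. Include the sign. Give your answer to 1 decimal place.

%ΔQ ≈ ε × %ΔP of e-readers = -0.26 × (-30%) = 7.8%.

7.8%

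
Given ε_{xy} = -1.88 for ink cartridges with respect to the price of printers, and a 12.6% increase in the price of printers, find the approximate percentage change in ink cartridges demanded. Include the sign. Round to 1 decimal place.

%ΔQ ≈ ε × %ΔP of printers = -1.88 × (12.6%) = -23.7%.

-23.7%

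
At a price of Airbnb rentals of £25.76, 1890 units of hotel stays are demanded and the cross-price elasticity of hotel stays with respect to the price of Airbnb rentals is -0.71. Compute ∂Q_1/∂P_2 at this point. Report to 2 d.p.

-52.09

ε = (∂Q_1/∂P_2)·(P_2/Q_1) ⇒ ∂Q_1/∂P_2 = ε·Q_1/P_2 = -0.71 × 1890/25.76 ≈ -52.09.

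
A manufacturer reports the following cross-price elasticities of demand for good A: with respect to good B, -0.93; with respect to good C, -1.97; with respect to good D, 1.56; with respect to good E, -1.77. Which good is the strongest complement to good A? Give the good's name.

Complements have ε < 0. The most negative value is -1.97 (good C).

good C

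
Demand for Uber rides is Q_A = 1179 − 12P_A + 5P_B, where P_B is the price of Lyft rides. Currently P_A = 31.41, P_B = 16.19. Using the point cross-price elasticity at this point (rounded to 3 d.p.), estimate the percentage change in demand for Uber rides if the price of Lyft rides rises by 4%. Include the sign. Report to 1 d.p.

At P_A = 31.41, P_B = 16.19: Q_A = 883.03.
∂Q_A/∂P_B = 5.
ε = (∂Q_A/∂P_B)(P_B/Q_A) = 5.0000 × 16.19/883.03 ≈ 0.092.
%ΔQ_A ≈ ε × %ΔP_B = 0.092 × (4%) = 0.4%.

0.4%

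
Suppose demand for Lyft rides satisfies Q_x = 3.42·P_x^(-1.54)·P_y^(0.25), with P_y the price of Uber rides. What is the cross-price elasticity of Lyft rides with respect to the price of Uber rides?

0.25

In a log-linear (constant-elasticity) demand function, the coefficient on the exponent of P_y is the cross-price elasticity.
ε = 0.25. Positive, so Lyft rides and Uber rides are substitutes.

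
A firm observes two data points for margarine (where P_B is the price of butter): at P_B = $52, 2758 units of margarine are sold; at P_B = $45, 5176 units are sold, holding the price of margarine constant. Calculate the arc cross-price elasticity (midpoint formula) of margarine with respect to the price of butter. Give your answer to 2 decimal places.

-4.22

ΔQ_A = 5176 − 2758 = 2418; ΔP_B = 45 − 52 = -7.
Midpoints: Q̄_A = 3967.0, P̄_B = 48.50.
ε = (ΔQ_A/Q̄_A)/(ΔP_B/P̄_B) = (2418/3967.0)/(-7/48.50) ≈ -4.22.
ε < 0: margarine and butter are complements.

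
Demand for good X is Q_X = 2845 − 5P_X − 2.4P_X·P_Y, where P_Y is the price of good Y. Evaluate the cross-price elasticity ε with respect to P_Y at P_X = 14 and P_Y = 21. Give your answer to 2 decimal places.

At P_X = 14 and P_Y = 21: Q_X = 2069.4.
∂Q_X/∂P_Y = -2.4P_X = -2.4(14) = -33.6000.
ε = (∂Q_X/∂P_Y)(P_Y/Q_X) = -33.6000 × (21/2069.4) ≈ -0.34.

-0.34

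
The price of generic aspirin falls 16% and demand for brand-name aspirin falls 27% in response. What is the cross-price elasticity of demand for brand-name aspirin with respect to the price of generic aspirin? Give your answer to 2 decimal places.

1.69

ε = (%ΔQ of brand-name aspirin) / (%ΔP of generic aspirin) = (-27%) / (-16%) ≈ 1.69.
Positive cross-price elasticity: substitutes.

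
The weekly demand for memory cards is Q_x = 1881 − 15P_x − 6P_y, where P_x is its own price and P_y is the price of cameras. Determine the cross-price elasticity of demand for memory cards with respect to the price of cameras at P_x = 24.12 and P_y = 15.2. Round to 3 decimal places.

At P_x = 24.12 and P_y = 15.2: Q_x = 1428.
∂Q_x/∂P_y = -6.
ε = (∂Q_x/∂P_y)(P_y/Q_x) = -6 × (15.2/1428) ≈ -0.064.

-0.064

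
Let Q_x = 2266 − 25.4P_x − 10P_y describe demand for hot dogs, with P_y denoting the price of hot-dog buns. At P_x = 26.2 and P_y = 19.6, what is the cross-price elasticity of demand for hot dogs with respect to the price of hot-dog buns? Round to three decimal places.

-0.140

At P_x = 26.2 and P_y = 19.6: Q_x = 1404.52.
∂Q_x/∂P_y = -10.
ε = (∂Q_x/∂P_y)(P_y/Q_x) = -10 × (19.6/1404.52) ≈ -0.140.
Since ε < 0, hot dogs and hot-dog buns are complements.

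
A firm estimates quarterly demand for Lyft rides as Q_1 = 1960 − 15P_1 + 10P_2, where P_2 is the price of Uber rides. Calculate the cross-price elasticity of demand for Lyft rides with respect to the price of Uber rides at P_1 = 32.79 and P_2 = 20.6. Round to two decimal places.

At P_1 = 32.79 and P_2 = 20.6: Q_1 = 1674.15.
∂Q_1/∂P_2 = 10.
ε = (∂Q_1/∂P_2)(P_2/Q_1) = 10 × (20.6/1674.15) ≈ 0.12.
Since ε > 0, Lyft rides and Uber rides are substitutes.

0.12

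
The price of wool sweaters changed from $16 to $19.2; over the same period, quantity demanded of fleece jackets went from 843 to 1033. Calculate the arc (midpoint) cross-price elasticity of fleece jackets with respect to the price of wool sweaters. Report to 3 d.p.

1.114

ΔQ_A = 1033 − 843 = 190; ΔP_B = 19.2 − 16 = 3.2.
Midpoints: Q̄_A = 938.0, P̄_B = 17.60.
ε = (ΔQ_A/Q̄_A)/(ΔP_B/P̄_B) = (190/938.0)/(3.2/17.60) ≈ 1.114.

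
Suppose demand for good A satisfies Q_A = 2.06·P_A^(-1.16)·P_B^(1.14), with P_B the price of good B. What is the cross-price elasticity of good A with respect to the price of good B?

In a log-linear (constant-elasticity) demand function, the coefficient on the exponent of P_B is the cross-price elasticity.
ε = 1.14. Positive, so good A and good B are substitutes.

1.14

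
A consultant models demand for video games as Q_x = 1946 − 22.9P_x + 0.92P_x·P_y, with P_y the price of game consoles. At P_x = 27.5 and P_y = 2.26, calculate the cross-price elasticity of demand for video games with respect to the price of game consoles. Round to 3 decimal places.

At P_x = 27.5 and P_y = 2.26: Q_x = 1373.428.
∂Q_x/∂P_y = 0.92P_x = 0.92(27.5) = 25.3000.
ε = (∂Q_x/∂P_y)(P_y/Q_x) = 25.3000 × (2.26/1373.428) ≈ 0.042.
ε > 0: substitutes.

0.042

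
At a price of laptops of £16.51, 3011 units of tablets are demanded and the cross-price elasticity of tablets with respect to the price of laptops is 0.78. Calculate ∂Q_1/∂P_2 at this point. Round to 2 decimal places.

142.25

ε = (∂Q_1/∂P_2)·(P_2/Q_1) ⇒ ∂Q_1/∂P_2 = ε·Q_1/P_2 = 0.78 × 3011/16.51 ≈ 142.25.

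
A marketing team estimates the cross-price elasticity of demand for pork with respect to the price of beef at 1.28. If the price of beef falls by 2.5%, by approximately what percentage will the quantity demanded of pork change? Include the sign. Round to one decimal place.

-3.2%

%ΔQ ≈ ε × %ΔP of beef = 1.28 × (-2.5%) = -3.2%.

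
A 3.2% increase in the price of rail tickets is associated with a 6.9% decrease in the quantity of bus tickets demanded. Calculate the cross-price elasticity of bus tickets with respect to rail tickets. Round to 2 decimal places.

ε = (%ΔQ of bus tickets) / (%ΔP of rail tickets) = (-6.9%) / (3.2%) ≈ -2.16.
Negative cross-price elasticity: complements.

-2.16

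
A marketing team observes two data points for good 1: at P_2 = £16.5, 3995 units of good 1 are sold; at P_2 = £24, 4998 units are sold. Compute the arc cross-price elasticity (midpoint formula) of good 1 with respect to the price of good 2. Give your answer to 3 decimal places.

ΔQ_1 = 4998 − 3995 = 1003; ΔP_2 = 24 − 16.5 = 7.5.
Midpoints: Q̄_1 = 4496.5, P̄_2 = 20.25.
ε = (ΔQ_1/Q̄_1)/(ΔP_2/P̄_2) = (1003/4496.5)/(7.5/20.25) ≈ 0.602.

0.602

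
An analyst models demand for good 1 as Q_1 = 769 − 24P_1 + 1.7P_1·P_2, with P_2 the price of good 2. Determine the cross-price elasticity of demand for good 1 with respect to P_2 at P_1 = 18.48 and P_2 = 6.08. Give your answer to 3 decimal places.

0.370

At P_1 = 18.48 and P_2 = 6.08: Q_1 = 516.489.
∂Q_1/∂P_2 = 1.7P_1 = 1.7(18.48) = 31.4160.
ε = (∂Q_1/∂P_2)(P_2/Q_1) = 31.4160 × (6.08/516.489) ≈ 0.370.
ε > 0: substitutes.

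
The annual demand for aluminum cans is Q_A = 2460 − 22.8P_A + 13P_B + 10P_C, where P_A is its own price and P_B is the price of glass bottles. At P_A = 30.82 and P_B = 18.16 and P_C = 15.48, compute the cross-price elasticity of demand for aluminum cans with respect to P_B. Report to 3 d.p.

At P_A = 30.82 and P_B = 18.16 and P_C = 15.48: Q_A = 2148.184.
∂Q_A/∂P_B = 13.
ε = (∂Q_A/∂P_B)(P_B/Q_A) = 13 × (18.16/2148.184) ≈ 0.110.

0.110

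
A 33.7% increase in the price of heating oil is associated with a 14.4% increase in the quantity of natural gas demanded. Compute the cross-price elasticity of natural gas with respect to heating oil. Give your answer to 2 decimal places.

ε = (%ΔQ of natural gas) / (%ΔP of heating oil) = (14.4%) / (33.7%) ≈ 0.43.
Positive cross-price elasticity: substitutes.

0.43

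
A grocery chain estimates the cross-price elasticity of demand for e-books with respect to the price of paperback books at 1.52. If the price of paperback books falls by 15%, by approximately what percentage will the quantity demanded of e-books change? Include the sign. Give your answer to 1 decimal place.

-22.8%

%ΔQ ≈ ε × %ΔP of paperback books = 1.52 × (-15%) = -22.8%.
Demand for e-books falls by about 22.8%.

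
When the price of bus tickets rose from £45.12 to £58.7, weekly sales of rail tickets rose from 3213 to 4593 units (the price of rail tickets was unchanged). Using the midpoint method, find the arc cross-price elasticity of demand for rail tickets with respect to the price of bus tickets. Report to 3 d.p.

1.352

ΔQ_A = 4593 − 3213 = 1380; ΔP_B = 58.7 − 45.12 = 13.58.
Midpoints: Q̄_A = 3903.0, P̄_B = 51.91.
ε = (ΔQ_A/Q̄_A)/(ΔP_B/P̄_B) = (1380/3903.0)/(13.58/51.91) ≈ 1.352.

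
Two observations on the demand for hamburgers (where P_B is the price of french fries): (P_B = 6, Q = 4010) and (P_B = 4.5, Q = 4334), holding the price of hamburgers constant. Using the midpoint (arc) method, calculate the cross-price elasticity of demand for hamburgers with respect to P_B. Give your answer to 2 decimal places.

-0.27

ΔQ_A = 4334 − 4010 = 324; ΔP_B = 4.5 − 6 = -1.5.
Midpoints: Q̄_A = 4172.0, P̄_B = 5.25.
ε = (ΔQ_A/Q̄_A)/(ΔP_B/P̄_B) = (324/4172.0)/(-1.5/5.25) ≈ -0.27.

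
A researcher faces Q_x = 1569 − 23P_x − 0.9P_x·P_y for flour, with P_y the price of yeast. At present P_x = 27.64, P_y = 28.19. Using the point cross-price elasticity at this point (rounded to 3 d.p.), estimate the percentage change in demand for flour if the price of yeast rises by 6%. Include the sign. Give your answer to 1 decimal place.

At P_x = 27.64, P_y = 28.19: Q_x = 232.026.
∂Q_x/∂P_y = -0.9P_x = -24.8760.
ε = (∂Q_x/∂P_y)(P_y/Q_x) = -24.8760 × 28.19/232.026 ≈ -3.022.
%ΔQ_x ≈ ε × %ΔP_y = -3.022 × (6%) = -18.1%.

-18.1%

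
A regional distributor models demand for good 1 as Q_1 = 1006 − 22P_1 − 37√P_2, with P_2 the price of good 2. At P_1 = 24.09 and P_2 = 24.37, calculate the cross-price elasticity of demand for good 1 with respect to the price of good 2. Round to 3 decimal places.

-0.311

At P_1 = 24.09 and P_2 = 24.37: Q_1 = 293.366.
∂Q_1/∂P_2 = -37/(2√P_2) = -37/(2√24.37) = -3.7475.
ε = (∂Q_1/∂P_2)(P_2/Q_1) = -3.7475 × (24.37/293.366) ≈ -0.311.
ε < 0: complements.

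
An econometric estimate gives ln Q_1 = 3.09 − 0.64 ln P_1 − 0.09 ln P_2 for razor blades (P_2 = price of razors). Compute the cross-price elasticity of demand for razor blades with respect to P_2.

In a log-linear (constant-elasticity) demand function, the coefficient on ln P_2 is the cross-price elasticity.
ε = -0.09. Negative, so razor blades and razors are complements.

-0.09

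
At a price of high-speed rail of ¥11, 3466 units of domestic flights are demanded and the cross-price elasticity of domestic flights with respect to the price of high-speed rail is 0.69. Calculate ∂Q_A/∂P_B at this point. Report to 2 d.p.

217.41

ε = (∂Q_A/∂P_B)·(P_B/Q_A) ⇒ ∂Q_A/∂P_B = ε·Q_A/P_B = 0.69 × 3466/11 ≈ 217.41.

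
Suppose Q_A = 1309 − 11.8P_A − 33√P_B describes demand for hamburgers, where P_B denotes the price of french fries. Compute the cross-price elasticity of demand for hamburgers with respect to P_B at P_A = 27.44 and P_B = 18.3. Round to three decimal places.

-0.084

At P_A = 27.44 and P_B = 18.3: Q_A = 844.039.
∂Q_A/∂P_B = -33/(2√P_B) = -33/(2√18.3) = -3.8571.
ε = (∂Q_A/∂P_B)(P_B/Q_A) = -3.8571 × (18.3/844.039) ≈ -0.084.
ε < 0: complements.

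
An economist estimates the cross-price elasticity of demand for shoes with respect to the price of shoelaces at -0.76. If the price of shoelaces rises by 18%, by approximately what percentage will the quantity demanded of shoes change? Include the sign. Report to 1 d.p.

%ΔQ ≈ ε × %ΔP of shoelaces = -0.76 × (18%) = -13.7%.

-13.7%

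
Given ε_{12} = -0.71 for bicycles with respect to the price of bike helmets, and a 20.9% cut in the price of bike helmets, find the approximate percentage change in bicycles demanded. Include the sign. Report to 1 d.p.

14.8%

%ΔQ ≈ ε × %ΔP of bike helmets = -0.71 × (-20.9%) = 14.8%.
Demand for bicycles rises by about 14.8%.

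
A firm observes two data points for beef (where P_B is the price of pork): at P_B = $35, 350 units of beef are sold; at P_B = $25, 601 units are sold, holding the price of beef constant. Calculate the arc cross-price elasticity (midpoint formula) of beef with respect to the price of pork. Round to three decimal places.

-1.584

ΔQ_A = 601 − 350 = 251; ΔP_B = 25 − 35 = -10.
Midpoints: Q̄_A = 475.5, P̄_B = 30.00.
ε = (ΔQ_A/Q̄_A)/(ΔP_B/P̄_B) = (251/475.5)/(-10/30.00) ≈ -1.584.
ε < 0: beef and pork are complements.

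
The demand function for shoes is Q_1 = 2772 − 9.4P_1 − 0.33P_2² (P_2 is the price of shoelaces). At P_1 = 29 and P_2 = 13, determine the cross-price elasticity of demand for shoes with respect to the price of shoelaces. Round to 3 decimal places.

-0.046

At P_1 = 29 and P_2 = 13: Q_1 = 2443.63.
∂Q_1/∂P_2 = -0.66P_2 = -0.66(13) = -8.5800.
ε = (∂Q_1/∂P_2)(P_2/Q_1) = -8.5800 × (13/2443.63) ≈ -0.046.
ε < 0: complements.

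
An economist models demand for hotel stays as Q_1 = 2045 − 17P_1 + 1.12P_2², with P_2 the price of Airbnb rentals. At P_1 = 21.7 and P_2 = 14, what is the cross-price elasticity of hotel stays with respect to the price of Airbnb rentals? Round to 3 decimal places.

At P_1 = 21.7 and P_2 = 14: Q_1 = 1895.62.
∂Q_1/∂P_2 = 2.24P_2 = 2.24(14) = 31.3600.
ε = (∂Q_1/∂P_2)(P_2/Q_1) = 31.3600 × (14/1895.62) ≈ 0.232.
ε > 0: substitutes.

0.232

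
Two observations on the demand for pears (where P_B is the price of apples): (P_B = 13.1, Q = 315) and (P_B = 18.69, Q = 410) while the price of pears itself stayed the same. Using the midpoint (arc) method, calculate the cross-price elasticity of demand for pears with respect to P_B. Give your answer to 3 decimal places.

ΔQ_A = 410 − 315 = 95; ΔP_B = 18.69 − 13.1 = 5.59.
Midpoints: Q̄_A = 362.5, P̄_B = 15.89.
ε = (ΔQ_A/Q̄_A)/(ΔP_B/P̄_B) = (95/362.5)/(5.59/15.89) ≈ 0.745.

0.745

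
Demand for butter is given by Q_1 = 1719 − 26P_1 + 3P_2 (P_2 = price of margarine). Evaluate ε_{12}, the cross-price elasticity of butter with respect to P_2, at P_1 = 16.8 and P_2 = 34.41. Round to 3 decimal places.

At P_1 = 16.8 and P_2 = 34.41: Q_1 = 1385.43.
∂Q_1/∂P_2 = 3.
ε = (∂Q_1/∂P_2)(P_2/Q_1) = 3 × (34.41/1385.43) ≈ 0.075.

0.075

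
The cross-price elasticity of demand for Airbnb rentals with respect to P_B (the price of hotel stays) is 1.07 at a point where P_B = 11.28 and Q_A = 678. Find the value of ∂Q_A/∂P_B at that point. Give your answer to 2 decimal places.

64.31

ε = (∂Q_A/∂P_B)·(P_B/Q_A) ⇒ ∂Q_A/∂P_B = ε·Q_A/P_B = 1.07 × 678/11.28 ≈ 64.31.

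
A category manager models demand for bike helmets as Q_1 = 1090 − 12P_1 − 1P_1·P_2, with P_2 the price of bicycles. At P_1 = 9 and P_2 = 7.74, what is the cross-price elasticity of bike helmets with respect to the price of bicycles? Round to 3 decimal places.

At P_1 = 9 and P_2 = 7.74: Q_1 = 912.34.
∂Q_1/∂P_2 = -1P_1 = -1(9) = -9.0000.
ε = (∂Q_1/∂P_2)(P_2/Q_1) = -9.0000 × (7.74/912.34) ≈ -0.076.
ε < 0: complements.

-0.076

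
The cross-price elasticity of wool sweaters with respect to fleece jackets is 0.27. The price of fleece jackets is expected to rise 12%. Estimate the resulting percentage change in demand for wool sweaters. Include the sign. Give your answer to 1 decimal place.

%ΔQ ≈ ε × %ΔP of fleece jackets = 0.27 × (12%) = 3.2%.
Demand for wool sweaters rises by about 3.2%.

3.2%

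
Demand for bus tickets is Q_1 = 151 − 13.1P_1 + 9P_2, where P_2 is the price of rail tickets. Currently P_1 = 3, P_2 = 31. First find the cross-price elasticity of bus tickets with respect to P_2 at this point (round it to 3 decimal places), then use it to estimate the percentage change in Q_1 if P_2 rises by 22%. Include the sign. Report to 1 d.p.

At P_1 = 3, P_2 = 31: Q_1 = 390.7.
∂Q_1/∂P_2 = 9.
ε = (∂Q_1/∂P_2)(P_2/Q_1) = 9.0000 × 31/390.7 ≈ 0.714.
%ΔQ_1 ≈ ε × %ΔP_2 = 0.714 × (22%) = 15.7%.

15.7%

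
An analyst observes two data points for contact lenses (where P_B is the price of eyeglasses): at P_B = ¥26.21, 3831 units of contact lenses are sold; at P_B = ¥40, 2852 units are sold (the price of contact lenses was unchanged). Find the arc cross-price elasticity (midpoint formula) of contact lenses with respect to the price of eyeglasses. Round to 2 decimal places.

-0.70

ΔQ_A = 2852 − 3831 = -979; ΔP_B = 40 − 26.21 = 13.79.
Midpoints: Q̄_A = 3341.5, P̄_B = 33.11.
ε = (ΔQ_A/Q̄_A)/(ΔP_B/P̄_B) = (-979/3341.5)/(13.79/33.11) ≈ -0.70.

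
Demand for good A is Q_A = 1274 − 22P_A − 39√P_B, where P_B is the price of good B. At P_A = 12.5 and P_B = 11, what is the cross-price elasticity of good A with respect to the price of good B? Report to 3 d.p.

-0.074

At P_A = 12.5 and P_B = 11: Q_A = 869.652.
∂Q_A/∂P_B = -39/(2√P_B) = -39/(2√11) = -5.8795.
ε = (∂Q_A/∂P_B)(P_B/Q_A) = -5.8795 × (11/869.652) ≈ -0.074.
ε < 0: complements.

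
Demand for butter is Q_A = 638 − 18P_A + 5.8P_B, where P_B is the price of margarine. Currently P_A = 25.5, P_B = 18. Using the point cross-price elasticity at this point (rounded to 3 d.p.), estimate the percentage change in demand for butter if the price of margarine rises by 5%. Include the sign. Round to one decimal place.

1.8%

At P_A = 25.5, P_B = 18: Q_A = 283.4.
∂Q_A/∂P_B = 5.8.
ε = (∂Q_A/∂P_B)(P_B/Q_A) = 5.8000 × 18/283.4 ≈ 0.368.
%ΔQ_A ≈ ε × %ΔP_B = 0.368 × (5%) = 1.8%.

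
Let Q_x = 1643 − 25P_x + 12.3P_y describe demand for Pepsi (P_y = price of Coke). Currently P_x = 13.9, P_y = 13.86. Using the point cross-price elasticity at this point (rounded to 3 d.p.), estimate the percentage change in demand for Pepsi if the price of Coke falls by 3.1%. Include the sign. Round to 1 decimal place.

-0.4%

At P_x = 13.9, P_y = 13.86: Q_x = 1465.978.
∂Q_x/∂P_y = 12.3.
ε = (∂Q_x/∂P_y)(P_y/Q_x) = 12.3000 × 13.86/1465.978 ≈ 0.116.
%ΔQ_x ≈ ε × %ΔP_y = 0.116 × (-3.1%) = -0.4%.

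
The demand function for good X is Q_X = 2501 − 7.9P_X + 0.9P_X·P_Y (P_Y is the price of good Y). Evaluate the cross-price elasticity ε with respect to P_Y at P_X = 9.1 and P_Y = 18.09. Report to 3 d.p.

0.057

At P_X = 9.1 and P_Y = 18.09: Q_X = 2577.267.
∂Q_X/∂P_Y = 0.9P_X = 0.9(9.1) = 8.1900.
ε = (∂Q_X/∂P_Y)(P_Y/Q_X) = 8.1900 × (18.09/2577.267) ≈ 0.057.
ε > 0: substitutes.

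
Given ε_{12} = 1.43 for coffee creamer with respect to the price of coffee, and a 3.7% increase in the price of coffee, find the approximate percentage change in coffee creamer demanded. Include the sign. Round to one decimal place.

%ΔQ ≈ ε × %ΔP of coffee = 1.43 × (3.7%) = 5.3%.
Demand for coffee creamer rises by about 5.3%.

5.3%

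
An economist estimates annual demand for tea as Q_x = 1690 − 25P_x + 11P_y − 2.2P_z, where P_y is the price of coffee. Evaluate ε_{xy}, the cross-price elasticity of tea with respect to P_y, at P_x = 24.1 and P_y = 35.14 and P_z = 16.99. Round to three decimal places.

At P_x = 24.1 and P_y = 35.14 and P_z = 16.99: Q_x = 1436.662.
∂Q_x/∂P_y = 11.
ε = (∂Q_x/∂P_y)(P_y/Q_x) = 11 × (35.14/1436.662) ≈ 0.269.

0.269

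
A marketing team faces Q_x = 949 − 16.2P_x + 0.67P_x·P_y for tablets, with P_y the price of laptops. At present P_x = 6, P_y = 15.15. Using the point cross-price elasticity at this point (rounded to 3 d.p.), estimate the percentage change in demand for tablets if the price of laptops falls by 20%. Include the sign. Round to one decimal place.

At P_x = 6, P_y = 15.15: Q_x = 912.703.
∂Q_x/∂P_y = 0.67P_x = 4.0200.
ε = (∂Q_x/∂P_y)(P_y/Q_x) = 4.0200 × 15.15/912.703 ≈ 0.067.
%ΔQ_x ≈ ε × %ΔP_y = 0.067 × (-20%) = -1.3%.

-1.3%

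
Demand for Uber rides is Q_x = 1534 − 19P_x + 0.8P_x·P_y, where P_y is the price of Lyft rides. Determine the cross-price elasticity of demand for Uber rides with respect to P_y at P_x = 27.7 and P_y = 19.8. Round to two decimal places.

At P_x = 27.7 and P_y = 19.8: Q_x = 1446.468.
∂Q_x/∂P_y = 0.8P_x = 0.8(27.7) = 22.1600.
ε = (∂Q_x/∂P_y)(P_y/Q_x) = 22.1600 × (19.8/1446.468) ≈ 0.30.

0.30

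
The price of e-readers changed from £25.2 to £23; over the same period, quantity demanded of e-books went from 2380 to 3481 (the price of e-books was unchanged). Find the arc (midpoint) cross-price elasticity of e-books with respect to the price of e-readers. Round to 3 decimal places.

-4.116

ΔQ_A = 3481 − 2380 = 1101; ΔP_B = 23 − 25.2 = -2.2.
Midpoints: Q̄_A = 2930.5, P̄_B = 24.10.
ε = (ΔQ_A/Q̄_A)/(ΔP_B/P̄_B) = (1101/2930.5)/(-2.2/24.10) ≈ -4.116.
ε < 0: e-books and e-readers are complements.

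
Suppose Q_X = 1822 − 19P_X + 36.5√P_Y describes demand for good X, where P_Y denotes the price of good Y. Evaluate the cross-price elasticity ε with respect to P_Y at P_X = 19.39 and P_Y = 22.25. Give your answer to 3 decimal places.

0.053

At P_X = 19.39 and P_Y = 22.25: Q_X = 1625.760.
∂Q_X/∂P_Y = 36.5/(2√P_Y) = 36.5/(2√22.25) = 3.8690.
ε = (∂Q_X/∂P_Y)(P_Y/Q_X) = 3.8690 × (22.25/1625.760) ≈ 0.053.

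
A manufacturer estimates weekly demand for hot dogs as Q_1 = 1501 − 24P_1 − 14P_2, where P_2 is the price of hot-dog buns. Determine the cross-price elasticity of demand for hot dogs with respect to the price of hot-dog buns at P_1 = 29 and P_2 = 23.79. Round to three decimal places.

At P_1 = 29 and P_2 = 23.79: Q_1 = 471.94.
∂Q_1/∂P_2 = -14.
ε = (∂Q_1/∂P_2)(P_2/Q_1) = -14 × (23.79/471.94) ≈ -0.706.

-0.706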